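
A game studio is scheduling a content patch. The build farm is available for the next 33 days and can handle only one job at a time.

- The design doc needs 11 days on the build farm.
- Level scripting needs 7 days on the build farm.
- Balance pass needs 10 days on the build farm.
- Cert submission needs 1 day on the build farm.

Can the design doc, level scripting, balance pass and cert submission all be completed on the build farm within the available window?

Yes

Running back to back, the jobs need 11 + 7 + 10 + 1 = 29 days on the build farm.
Since 29 ≤ 33, they fit within the window.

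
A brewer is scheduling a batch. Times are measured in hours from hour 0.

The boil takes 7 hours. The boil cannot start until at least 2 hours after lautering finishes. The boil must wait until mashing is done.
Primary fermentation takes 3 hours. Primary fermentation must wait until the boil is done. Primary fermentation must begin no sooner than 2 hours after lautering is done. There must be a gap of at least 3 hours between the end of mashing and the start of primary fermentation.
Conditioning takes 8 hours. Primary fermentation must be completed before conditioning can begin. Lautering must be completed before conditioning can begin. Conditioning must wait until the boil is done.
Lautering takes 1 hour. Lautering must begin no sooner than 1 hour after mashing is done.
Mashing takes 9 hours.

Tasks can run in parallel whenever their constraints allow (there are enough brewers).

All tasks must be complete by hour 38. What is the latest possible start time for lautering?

17

Conditioning must finish by hour 38; it takes 8 hours, so it must start by 38 − 8 = hour 30.
Primary fermentation has to be done before conditioning (must start by hour 30). That means finishing by hour 30, i.e. starting by 30 − 3 = hour 27.
For the boil: primary fermentation (must start by hour 27); conditioning (must start by hour 30). The most restrictive is hour 27; with a 7-hour duration, the boil must start by hour 20.
Lautering has several dependents: the boil (must start by hour 20, minus 2-hour gap → hour 18); primary fermentation (must start by hour 27, minus 2-hour gap → hour 25); conditioning (must start by hour 30). The earliest of those limits is hour 18, so lautering must start by 18 − 1 = hour 17.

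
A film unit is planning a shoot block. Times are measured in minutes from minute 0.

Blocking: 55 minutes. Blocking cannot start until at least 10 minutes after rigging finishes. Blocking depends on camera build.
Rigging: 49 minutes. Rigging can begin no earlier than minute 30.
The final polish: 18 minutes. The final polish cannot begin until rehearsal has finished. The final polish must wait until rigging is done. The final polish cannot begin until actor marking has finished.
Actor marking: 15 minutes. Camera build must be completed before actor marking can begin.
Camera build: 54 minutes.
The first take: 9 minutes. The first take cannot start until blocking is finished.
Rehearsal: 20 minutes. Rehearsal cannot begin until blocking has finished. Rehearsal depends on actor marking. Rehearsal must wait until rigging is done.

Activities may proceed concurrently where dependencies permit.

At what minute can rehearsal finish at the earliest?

164

Camera build can start immediately at minute 0; it finishes at minute 54.
Actor marking waits on camera build (finishes minute 54), so it starts at minute 54 and finishes at 54 + 15 = minute 69.
After its own release at minute 30, rigging can start at minute 30 and finishes at minute 79.
Blocking has to wait for rigging (finishes minute 79, plus 10-minute gap → minute 89); camera build (finishes minute 54). The latest of these is minute 89, so blocking runs minute 89 to 89 + 55 = minute 144.
Rehearsal needs all of blocking (finishes minute 144); actor marking (finishes minute 69); rigging (finishes minute 79). That puts its earliest start at minute 144; it finishes at 144 + 20 = minute 164.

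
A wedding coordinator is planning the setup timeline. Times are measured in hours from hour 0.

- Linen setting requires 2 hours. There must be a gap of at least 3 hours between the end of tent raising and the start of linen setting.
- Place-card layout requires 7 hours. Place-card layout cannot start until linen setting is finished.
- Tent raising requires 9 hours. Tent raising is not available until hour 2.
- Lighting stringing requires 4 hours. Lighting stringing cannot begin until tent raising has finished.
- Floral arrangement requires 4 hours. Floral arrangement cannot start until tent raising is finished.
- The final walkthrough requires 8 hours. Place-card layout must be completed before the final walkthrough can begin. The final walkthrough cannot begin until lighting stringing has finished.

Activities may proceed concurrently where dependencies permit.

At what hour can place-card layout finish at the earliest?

23

Tent raising waits on its own release at hour 2, so it starts at hour 2 and finishes at 2 + 9 = hour 11.
Linen setting cannot begin until tent raising (finishes hour 11, plus 3-hour gap → hour 14). It runs from hour 14 to 14 + 2 = hour 16.
After linen setting (finishes hour 16), place-card layout can start at hour 16 and finishes at hour 23.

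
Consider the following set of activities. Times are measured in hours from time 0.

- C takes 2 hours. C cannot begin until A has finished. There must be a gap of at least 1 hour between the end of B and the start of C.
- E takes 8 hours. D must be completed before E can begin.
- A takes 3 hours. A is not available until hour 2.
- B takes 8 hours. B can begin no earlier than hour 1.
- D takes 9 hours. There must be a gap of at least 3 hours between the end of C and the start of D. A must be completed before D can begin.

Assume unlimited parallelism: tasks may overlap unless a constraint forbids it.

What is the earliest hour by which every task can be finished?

32

B waits on its own release at hour 1, so it starts at hour 1 and finishes at 1 + 8 = hour 9.
A cannot begin until its own release at hour 2. It runs from hour 2 to 2 + 3 = hour 5.
C needs all of A (finishes hour 5); B (finishes hour 9, plus 1-hour gap → hour 10). That puts its earliest start at hour 10; it finishes at 10 + 2 = hour 12.
D has to wait for C (finishes hour 12, plus 3-hour gap → hour 15); A (finishes hour 5). The latest of these is hour 15, so D runs hour 15 to 15 + 9 = hour 24.
E cannot begin until D (finishes hour 24). It runs from hour 24 to 24 + 8 = hour 32.
All tasks are finished once the last one completes. Finish times: A at 5, B at 9, C at 12, D at 24, E at 32. The latest is hour 32.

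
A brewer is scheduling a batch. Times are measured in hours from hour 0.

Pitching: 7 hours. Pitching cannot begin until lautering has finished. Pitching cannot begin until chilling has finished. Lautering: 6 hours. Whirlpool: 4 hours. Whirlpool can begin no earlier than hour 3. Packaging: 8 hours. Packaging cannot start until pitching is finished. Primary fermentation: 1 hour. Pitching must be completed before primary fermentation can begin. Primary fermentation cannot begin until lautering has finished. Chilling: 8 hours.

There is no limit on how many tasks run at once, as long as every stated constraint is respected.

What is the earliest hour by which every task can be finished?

Nothing blocks chilling, so it runs from hour 0 to hour 8.
Whirlpool cannot begin until its own release at hour 3. It runs from hour 3 to 3 + 4 = hour 7.
Lautering has no prerequisites, so it starts at hour 0 and finishes at hour 6.
Pitching cannot start until lautering (finishes hour 6); chilling (finishes hour 8). The controlling bound is hour 8, so pitching finishes at 8 + 7 = hour 15.
Packaging cannot begin until pitching (finishes hour 15). It runs from hour 15 to 15 + 8 = hour 23.
Primary fermentation needs all of pitching (finishes hour 15); lautering (finishes hour 6). That puts its earliest start at hour 15; it finishes at 15 + 1 = hour 16.
All tasks are finished once the last one completes. Finish times: Lautering at 6, Whirlpool at 7, Chilling at 8, Pitching at 15, Primary fermentation at 16, Packaging at 23. The latest is hour 23.

23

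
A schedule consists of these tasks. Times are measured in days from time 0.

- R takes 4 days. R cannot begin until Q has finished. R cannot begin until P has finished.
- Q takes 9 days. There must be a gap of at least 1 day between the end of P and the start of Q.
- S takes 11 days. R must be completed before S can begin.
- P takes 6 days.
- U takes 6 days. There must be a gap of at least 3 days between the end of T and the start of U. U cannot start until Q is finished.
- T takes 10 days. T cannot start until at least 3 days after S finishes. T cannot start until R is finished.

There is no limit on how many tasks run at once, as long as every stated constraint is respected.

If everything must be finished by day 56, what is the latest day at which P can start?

Nothing follows U; the deadline of day 56 is its only limit. It must start by 56 − 6 = day 50.
T has to be done before U (must start by day 50, minus 3-day gap → day 47). That means finishing by day 47, i.e. starting by 47 − 10 = day 37.
Since T (must start by day 37, minus 3-day gap → day 34) depends on it, S must finish by day 34. Backing off its 11-day duration gives a latest start of day 23.
For R: S (must start by day 23); T (must start by day 37). The most restrictive is day 23; with a 4-day duration, R must start by day 19.
Q must finish in time for R (must start by day 19); U (must start by day 50). The tightest is day 19, so Q must start by 19 − 9 = day 10.
P has several dependents: Q (must start by day 10, minus 1-day gap → day 9); R (must start by day 19). The earliest of those limits is day 9, so P must start by 9 − 6 = day 3.

3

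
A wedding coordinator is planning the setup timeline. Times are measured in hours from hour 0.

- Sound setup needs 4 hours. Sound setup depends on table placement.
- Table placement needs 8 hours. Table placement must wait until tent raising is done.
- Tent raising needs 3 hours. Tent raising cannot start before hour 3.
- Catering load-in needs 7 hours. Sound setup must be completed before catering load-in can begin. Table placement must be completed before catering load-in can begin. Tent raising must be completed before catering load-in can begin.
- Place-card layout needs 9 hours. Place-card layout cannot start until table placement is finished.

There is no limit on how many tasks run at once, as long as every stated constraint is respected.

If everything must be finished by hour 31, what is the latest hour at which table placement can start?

12

Catering load-in must finish by hour 31; it takes 7 hours, so it must start by 31 − 7 = hour 24.
Sound setup must finish before catering load-in (must start by hour 24). With a 4-hour duration, sound setup must start by 24 − 4 = hour 20.
To finish by hour 31, place-card layout (duration 9) must start no later than hour 22.
Table placement feeds sound setup (must start by hour 20); catering load-in (must start by hour 24); place-card layout (must start by hour 22). Taking the minimum, table placement must finish by hour 20 and start by 20 − 8 = hour 12.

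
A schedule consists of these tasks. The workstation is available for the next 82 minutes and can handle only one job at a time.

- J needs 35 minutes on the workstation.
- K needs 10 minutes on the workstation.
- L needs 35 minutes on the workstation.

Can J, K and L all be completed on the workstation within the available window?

Running back to back, the jobs need 35 + 10 + 35 = 80 minutes on the workstation.
Since 80 ≤ 82, they fit within the window.

Yes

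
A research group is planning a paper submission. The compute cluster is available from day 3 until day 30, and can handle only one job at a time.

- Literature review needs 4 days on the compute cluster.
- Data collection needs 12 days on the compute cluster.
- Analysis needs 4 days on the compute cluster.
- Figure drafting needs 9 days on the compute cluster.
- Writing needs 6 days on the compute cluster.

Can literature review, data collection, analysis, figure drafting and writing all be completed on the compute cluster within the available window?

No

The compute cluster window is 30 − 3 = 27 days.
Running back to back, the jobs need 4 + 12 + 4 + 9 + 6 = 35 days on the compute cluster.
Since 35 > 27, they cannot all fit.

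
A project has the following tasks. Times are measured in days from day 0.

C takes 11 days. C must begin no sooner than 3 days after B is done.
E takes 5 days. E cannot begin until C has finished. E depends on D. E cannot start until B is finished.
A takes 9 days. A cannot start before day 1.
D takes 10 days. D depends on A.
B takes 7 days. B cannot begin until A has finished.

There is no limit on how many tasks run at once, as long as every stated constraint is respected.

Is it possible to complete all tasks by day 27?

No

After its own release at day 1, A can start at day 1 and finishes at day 10.
D waits on A (finishes day 10), so it starts at day 10 and finishes at 10 + 10 = day 20.
After A (finishes day 10), B can start at day 10 and finishes at day 17.
After B (finishes day 17, plus 3-day gap → day 20), C can start at day 20 and finishes at day 31.
E has to wait for C (finishes day 31); D (finishes day 20); B (finishes day 17). The latest of these is day 31, so E runs day 31 to 31 + 5 = day 36.
The earliest everything can be done is day 36, which is after the deadline of 27, so it is not possible.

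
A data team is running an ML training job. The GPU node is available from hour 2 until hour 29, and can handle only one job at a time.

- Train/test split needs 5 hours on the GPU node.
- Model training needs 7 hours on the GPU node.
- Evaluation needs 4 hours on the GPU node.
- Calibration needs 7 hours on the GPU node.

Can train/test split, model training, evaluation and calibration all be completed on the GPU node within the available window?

Yes

The GPU node window is 29 − 2 = 27 hours.
Running back to back, the jobs need 5 + 7 + 4 + 7 = 23 hours on the GPU node.
Since 23 ≤ 27, they fit within the window.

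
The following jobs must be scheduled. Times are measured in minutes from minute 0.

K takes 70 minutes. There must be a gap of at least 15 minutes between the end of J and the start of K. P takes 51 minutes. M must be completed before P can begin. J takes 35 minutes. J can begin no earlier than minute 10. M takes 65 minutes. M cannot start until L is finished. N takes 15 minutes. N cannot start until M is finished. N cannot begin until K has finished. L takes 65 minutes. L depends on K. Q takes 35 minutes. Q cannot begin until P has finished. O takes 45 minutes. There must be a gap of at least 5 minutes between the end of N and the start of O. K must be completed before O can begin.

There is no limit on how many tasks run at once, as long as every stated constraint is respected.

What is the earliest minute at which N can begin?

After its own release at minute 10, J can start at minute 10 and finishes at minute 45.
K waits on J (finishes minute 45, plus 15-minute gap → minute 60), so it starts at minute 60 and finishes at 60 + 70 = minute 130.
After K (finishes minute 130), L can start at minute 130 and finishes at minute 195.
After L (finishes minute 195), M can start at minute 195 and finishes at minute 260.
N waits on M (finishes minute 260); K (finishes minute 130). The latest of these is minute 260, which is the earliest N can start.

260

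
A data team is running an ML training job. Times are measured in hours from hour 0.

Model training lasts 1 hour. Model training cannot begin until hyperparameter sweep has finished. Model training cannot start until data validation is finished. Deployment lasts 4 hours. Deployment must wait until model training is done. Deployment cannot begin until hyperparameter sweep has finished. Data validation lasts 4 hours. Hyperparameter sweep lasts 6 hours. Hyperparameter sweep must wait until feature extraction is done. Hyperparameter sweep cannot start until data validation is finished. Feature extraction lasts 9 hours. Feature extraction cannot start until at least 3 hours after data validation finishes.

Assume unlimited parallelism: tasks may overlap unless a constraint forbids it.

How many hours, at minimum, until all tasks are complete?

Data validation has no prerequisites, so it starts at hour 0 and finishes at hour 4.
Feature extraction waits on data validation (finishes hour 4, plus 3-hour gap → hour 7), so it starts at hour 7 and finishes at 7 + 9 = hour 16.
Hyperparameter sweep needs all of feature extraction (finishes hour 16); data validation (finishes hour 4). That puts its earliest start at hour 16; it finishes at 16 + 6 = hour 22.
Model training has to wait for hyperparameter sweep (finishes hour 22); data validation (finishes hour 4). The latest of these is hour 22, so model training runs hour 22 to 22 + 1 = hour 23.
Deployment cannot start until model training (finishes hour 23); hyperparameter sweep (finishes hour 22). The controlling bound is hour 23, so deployment finishes at 23 + 4 = hour 27.
All tasks are finished once the last one completes. Finish times: Data validation at 4, Feature extraction at 16, Hyperparameter sweep at 22, Model training at 23, Deployment at 27. The latest is hour 27.

27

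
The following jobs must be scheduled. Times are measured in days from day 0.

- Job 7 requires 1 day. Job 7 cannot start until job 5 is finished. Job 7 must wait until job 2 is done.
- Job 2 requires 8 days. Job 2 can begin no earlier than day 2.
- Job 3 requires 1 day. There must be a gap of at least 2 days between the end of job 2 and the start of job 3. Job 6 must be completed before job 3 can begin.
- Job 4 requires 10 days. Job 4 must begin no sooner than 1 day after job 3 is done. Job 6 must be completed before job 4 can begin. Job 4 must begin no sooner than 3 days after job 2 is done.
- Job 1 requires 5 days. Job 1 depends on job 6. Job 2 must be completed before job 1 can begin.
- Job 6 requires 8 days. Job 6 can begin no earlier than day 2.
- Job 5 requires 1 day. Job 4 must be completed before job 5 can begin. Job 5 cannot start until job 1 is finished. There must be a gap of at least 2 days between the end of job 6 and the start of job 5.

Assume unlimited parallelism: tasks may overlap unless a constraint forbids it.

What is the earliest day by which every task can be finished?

26

Job 6 cannot begin until its own release at day 2. It runs from day 2 to 2 + 8 = day 10.
After its own release at day 2, job 2 can start at day 2 and finishes at day 10.
Job 3 needs all of job 2 (finishes day 10, plus 2-day gap → day 12); job 6 (finishes day 10). That puts its earliest start at day 12; it finishes at 12 + 1 = day 13.
Job 4 cannot start until job 3 (finishes day 13, plus 1-day gap → day 14); job 6 (finishes day 10); job 2 (finishes day 10, plus 3-day gap → day 13). The controlling bound is day 14, so job 4 finishes at 14 + 10 = day 24.
Job 1 has to wait for job 6 (finishes day 10); job 2 (finishes day 10). The latest of these is day 10, so job 1 runs day 10 to 10 + 5 = day 15.
Job 5 cannot start until job 4 (finishes day 24); job 1 (finishes day 15); job 6 (finishes day 10, plus 2-day gap → day 12). The controlling bound is day 24, so job 5 finishes at 24 + 1 = day 25.
Job 7 cannot start until job 5 (finishes day 25); job 2 (finishes day 10). The controlling bound is day 25, so job 7 finishes at 25 + 1 = day 26.
All tasks are finished once the last one completes. Finish times: Job 1 at 15, Job 2 at 10, Job 3 at 13, Job 4 at 24, Job 5 at 25, Job 6 at 10, Job 7 at 26. The latest is day 26.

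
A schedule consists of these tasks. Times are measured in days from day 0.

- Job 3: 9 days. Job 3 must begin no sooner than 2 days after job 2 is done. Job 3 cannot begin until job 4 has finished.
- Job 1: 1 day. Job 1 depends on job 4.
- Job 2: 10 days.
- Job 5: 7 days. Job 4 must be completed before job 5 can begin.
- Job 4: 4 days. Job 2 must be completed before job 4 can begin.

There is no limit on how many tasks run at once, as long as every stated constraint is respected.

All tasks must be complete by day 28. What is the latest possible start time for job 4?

Job 1 must finish by day 28; it takes 1 day, so it must start by 28 − 1 = day 27.
Nothing follows job 3; the deadline of day 28 is its only limit. It must start by 28 − 9 = day 19.
Job 5 has no dependents, so it just needs to finish by day 28. Starting by 28 − 7 = day 21 achieves that.
Job 4 feeds job 1 (must start by day 27); job 3 (must start by day 19); job 5 (must start by day 21). Taking the minimum, job 4 must finish by day 19 and start by 19 − 4 = day 15.

15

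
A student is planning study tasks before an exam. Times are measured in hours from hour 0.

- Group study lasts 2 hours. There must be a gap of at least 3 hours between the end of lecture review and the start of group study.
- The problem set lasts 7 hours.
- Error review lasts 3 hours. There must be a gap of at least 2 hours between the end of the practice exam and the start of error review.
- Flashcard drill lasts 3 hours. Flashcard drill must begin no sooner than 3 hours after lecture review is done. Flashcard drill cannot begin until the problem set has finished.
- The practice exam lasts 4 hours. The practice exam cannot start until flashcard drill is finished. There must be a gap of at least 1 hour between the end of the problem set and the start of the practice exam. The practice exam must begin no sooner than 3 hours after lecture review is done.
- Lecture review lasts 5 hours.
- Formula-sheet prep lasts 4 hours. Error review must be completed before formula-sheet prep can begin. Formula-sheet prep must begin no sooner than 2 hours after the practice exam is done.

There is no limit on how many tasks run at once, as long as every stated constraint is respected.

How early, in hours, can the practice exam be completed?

Nothing blocks the problem set, so it runs from hour 0 to hour 7.
Lecture review has no prerequisites, so it starts at hour 0 and finishes at hour 5.
Flashcard drill has to wait for lecture review (finishes hour 5, plus 3-hour gap → hour 8); the problem set (finishes hour 7). The latest of these is hour 8, so flashcard drill runs hour 8 to 8 + 3 = hour 11.
The practice exam cannot start until flashcard drill (finishes hour 11); the problem set (finishes hour 7, plus 1-hour gap → hour 8); lecture review (finishes hour 5, plus 3-hour gap → hour 8). The controlling bound is hour 11, so the practice exam finishes at 11 + 4 = hour 15.

15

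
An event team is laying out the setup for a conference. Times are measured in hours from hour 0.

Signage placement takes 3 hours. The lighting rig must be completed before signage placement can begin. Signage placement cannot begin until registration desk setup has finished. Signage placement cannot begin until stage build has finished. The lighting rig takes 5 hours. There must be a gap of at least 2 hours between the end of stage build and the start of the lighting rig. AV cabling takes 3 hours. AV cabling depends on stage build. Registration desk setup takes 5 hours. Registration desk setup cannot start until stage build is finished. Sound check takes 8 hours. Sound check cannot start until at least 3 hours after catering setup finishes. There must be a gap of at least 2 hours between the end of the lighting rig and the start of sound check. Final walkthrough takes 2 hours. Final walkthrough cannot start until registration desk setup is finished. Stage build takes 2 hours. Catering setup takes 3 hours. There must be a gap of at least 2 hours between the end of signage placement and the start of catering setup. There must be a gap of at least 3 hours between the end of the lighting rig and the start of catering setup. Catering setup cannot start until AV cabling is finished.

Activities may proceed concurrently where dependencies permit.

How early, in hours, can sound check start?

Stage build has no prerequisites, so it starts at hour 0 and finishes at hour 2.
Registration desk setup cannot begin until stage build (finishes hour 2). It runs from hour 2 to 2 + 5 = hour 7.
AV cabling cannot begin until stage build (finishes hour 2). It runs from hour 2 to 2 + 3 = hour 5.
The lighting rig waits on stage build (finishes hour 2, plus 2-hour gap → hour 4), so it starts at hour 4 and finishes at 4 + 5 = hour 9.
Signage placement cannot start until the lighting rig (finishes hour 9); registration desk setup (finishes hour 7); stage build (finishes hour 2). The controlling bound is hour 9, so signage placement finishes at 9 + 3 = hour 12.
Catering setup has to wait for signage placement (finishes hour 12, plus 2-hour gap → hour 14); the lighting rig (finishes hour 9, plus 3-hour gap → hour 12); AV cabling (finishes hour 5). The latest of these is hour 14, so catering setup runs hour 14 to 14 + 3 = hour 17.
Sound check waits on catering setup (finishes hour 17, plus 3-hour gap → hour 20); the lighting rig (finishes hour 9, plus 2-hour gap → hour 11). The latest of these is hour 20, which is the earliest sound check can start.

20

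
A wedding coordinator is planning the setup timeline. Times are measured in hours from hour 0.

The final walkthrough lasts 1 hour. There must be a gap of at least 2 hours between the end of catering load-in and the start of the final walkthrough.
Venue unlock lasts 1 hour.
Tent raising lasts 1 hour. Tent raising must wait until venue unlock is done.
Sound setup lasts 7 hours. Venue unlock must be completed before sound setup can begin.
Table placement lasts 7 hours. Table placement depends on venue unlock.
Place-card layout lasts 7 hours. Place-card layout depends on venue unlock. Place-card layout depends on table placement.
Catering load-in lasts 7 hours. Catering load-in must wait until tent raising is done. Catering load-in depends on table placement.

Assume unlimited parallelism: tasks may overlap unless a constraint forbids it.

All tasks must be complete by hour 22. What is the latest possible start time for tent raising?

11

Nothing follows the final walkthrough; the deadline of hour 22 is its only limit. It must start by 22 − 1 = hour 21.
Catering load-in feeds into the final walkthrough (must start by hour 21, minus 2-hour gap → hour 19); so catering load-in must finish by hour 19 and therefore start by hour 12.
Since catering load-in (must start by hour 12) depends on it, tent raising must finish by hour 12. Backing off its 1-hour duration gives a latest start of hour 11.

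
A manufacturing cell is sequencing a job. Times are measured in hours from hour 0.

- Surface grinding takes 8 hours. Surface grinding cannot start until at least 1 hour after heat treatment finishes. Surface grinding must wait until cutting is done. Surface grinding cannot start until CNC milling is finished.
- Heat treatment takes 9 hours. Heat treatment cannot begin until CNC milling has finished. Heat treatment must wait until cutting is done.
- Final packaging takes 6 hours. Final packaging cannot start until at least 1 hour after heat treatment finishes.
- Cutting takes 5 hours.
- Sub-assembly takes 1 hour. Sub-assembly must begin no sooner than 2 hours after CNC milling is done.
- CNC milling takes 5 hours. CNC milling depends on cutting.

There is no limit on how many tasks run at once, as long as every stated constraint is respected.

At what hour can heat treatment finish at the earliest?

Cutting can start immediately at hour 0; it finishes at hour 5.
CNC milling cannot begin until cutting (finishes hour 5). It runs from hour 5 to 5 + 5 = hour 10.
Heat treatment has to wait for CNC milling (finishes hour 10); cutting (finishes hour 5). The latest of these is hour 10, so heat treatment runs hour 10 to 10 + 9 = hour 19.

19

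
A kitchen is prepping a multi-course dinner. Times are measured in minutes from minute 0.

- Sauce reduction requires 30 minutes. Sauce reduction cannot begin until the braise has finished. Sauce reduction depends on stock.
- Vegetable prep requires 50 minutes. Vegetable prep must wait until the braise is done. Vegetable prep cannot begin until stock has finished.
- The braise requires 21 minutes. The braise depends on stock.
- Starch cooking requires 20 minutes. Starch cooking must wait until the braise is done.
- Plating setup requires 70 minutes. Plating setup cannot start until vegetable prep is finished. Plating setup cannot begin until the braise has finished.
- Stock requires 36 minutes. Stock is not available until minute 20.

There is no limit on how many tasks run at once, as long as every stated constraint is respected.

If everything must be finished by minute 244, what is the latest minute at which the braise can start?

103

To finish by minute 244, plating setup (duration 70) must start no later than minute 174.
Since plating setup (must start by minute 174) depends on it, vegetable prep must finish by minute 174. Backing off its 50-minute duration gives a latest start of minute 124.
Sauce reduction must finish by minute 244; it takes 30 minutes, so it must start by 244 − 30 = minute 214.
To finish by minute 244, starch cooking (duration 20) must start no later than minute 224.
The braise feeds vegetable prep (must start by minute 124); sauce reduction (must start by minute 214); starch cooking (must start by minute 224); plating setup (must start by minute 174). Taking the minimum, the braise must finish by minute 124 and start by 124 − 21 = minute 103.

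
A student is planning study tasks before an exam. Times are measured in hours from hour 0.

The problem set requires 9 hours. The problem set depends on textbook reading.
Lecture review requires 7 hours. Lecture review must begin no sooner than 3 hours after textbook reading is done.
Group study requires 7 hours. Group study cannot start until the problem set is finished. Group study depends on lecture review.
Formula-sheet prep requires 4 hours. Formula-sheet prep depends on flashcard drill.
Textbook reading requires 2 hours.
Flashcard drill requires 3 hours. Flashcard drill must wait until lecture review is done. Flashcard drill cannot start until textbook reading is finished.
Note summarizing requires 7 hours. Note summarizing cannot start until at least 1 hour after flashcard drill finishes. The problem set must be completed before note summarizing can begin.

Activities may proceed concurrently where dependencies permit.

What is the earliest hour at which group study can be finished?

19

Textbook reading can start immediately at hour 0; it finishes at hour 2.
The problem set waits on textbook reading (finishes hour 2), so it starts at hour 2 and finishes at 2 + 9 = hour 11.
Lecture review waits on textbook reading (finishes hour 2, plus 3-hour gap → hour 5), so it starts at hour 5 and finishes at 5 + 7 = hour 12.
Group study needs all of the problem set (finishes hour 11); lecture review (finishes hour 12). That puts its earliest start at hour 12; it finishes at 12 + 7 = hour 19.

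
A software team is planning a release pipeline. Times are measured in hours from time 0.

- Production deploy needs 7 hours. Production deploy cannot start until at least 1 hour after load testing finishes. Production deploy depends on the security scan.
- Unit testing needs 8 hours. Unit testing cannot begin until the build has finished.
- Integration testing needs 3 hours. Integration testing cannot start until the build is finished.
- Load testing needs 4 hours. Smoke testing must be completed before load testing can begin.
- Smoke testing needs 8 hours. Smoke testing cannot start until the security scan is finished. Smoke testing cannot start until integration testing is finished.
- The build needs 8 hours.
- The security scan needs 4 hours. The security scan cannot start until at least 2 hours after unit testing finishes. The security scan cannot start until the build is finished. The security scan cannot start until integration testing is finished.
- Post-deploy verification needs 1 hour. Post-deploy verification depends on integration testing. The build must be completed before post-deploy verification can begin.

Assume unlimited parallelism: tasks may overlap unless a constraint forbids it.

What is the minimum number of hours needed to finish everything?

The build can start immediately at hour 0; it finishes at hour 8.
Integration testing waits on the build (finishes hour 8), so it starts at hour 8 and finishes at 8 + 3 = hour 11.
Post-deploy verification has to wait for integration testing (finishes hour 11); the build (finishes hour 8). The latest of these is hour 11, so post-deploy verification runs hour 11 to 11 + 1 = hour 12.
Unit testing cannot begin until the build (finishes hour 8). It runs from hour 8 to 8 + 8 = hour 16.
The security scan has to wait for unit testing (finishes hour 16, plus 2-hour gap → hour 18); the build (finishes hour 8); integration testing (finishes hour 11). The latest of these is hour 18, so the security scan runs hour 18 to 18 + 4 = hour 22.
Smoke testing needs all of the security scan (finishes hour 22); integration testing (finishes hour 11). That puts its earliest start at hour 22; it finishes at 22 + 8 = hour 30.
Load testing cannot begin until smoke testing (finishes hour 30). It runs from hour 30 to 30 + 4 = hour 34.
Production deploy needs all of load testing (finishes hour 34, plus 1-hour gap → hour 35); the security scan (finishes hour 22). That puts its earliest start at hour 35; it finishes at 35 + 7 = hour 42.
All tasks are finished once the last one completes. Finish times: The build at 8, Unit testing at 16, Integration testing at 11, The security scan at 22, Smoke testing at 30, Load testing at 34, Production deploy at 42, Post-deploy verification at 12. The latest is hour 42.

42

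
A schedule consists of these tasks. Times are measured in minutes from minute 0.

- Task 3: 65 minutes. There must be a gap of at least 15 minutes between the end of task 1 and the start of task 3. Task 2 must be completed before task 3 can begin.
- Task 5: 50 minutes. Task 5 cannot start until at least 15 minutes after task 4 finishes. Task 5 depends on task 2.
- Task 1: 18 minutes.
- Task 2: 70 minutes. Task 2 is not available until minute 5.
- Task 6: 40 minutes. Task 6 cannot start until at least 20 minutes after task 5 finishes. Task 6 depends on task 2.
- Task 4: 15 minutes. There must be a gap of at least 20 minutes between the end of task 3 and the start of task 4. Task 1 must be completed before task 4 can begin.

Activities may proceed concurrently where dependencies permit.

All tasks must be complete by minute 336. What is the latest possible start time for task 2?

41

Nothing follows task 6; the deadline of minute 336 is its only limit. It must start by 336 − 40 = minute 296.
Task 5 must finish before task 6 (must start by minute 296, minus 20-minute gap → minute 276). With a 50-minute duration, task 5 must start by 276 − 50 = minute 226.
Since task 5 (must start by minute 226, minus 15-minute gap → minute 211) depends on it, task 4 must finish by minute 211. Backing off its 15-minute duration gives a latest start of minute 196.
Task 3 must finish before task 4 (must start by minute 196, minus 20-minute gap → minute 176). With a 65-minute duration, task 3 must start by 176 − 65 = minute 111.
Task 2 must finish in time for task 3 (must start by minute 111); task 5 (must start by minute 226); task 6 (must start by minute 296). The tightest is minute 111, so task 2 must start by 111 − 70 = minute 41.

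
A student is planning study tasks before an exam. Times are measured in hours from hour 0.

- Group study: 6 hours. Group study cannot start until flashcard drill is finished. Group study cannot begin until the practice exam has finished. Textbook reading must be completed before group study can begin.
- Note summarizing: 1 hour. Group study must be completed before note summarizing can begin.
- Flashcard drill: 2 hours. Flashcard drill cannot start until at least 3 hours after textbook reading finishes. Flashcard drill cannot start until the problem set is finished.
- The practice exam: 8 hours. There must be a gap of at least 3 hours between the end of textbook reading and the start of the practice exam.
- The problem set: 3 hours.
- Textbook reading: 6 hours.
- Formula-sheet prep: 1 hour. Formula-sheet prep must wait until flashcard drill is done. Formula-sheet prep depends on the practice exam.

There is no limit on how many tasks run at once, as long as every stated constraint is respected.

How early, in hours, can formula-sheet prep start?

17

Nothing blocks the problem set, so it runs from hour 0 to hour 3.
Nothing blocks textbook reading, so it runs from hour 0 to hour 6.
After textbook reading (finishes hour 6, plus 3-hour gap → hour 9), the practice exam can start at hour 9 and finishes at hour 17.
Flashcard drill cannot start until textbook reading (finishes hour 6, plus 3-hour gap → hour 9); the problem set (finishes hour 3). The controlling bound is hour 9, so flashcard drill finishes at 9 + 2 = hour 11.
Formula-sheet prep waits on flashcard drill (finishes hour 11); the practice exam (finishes hour 17). The latest of these is hour 17, which is the earliest formula-sheet prep can start.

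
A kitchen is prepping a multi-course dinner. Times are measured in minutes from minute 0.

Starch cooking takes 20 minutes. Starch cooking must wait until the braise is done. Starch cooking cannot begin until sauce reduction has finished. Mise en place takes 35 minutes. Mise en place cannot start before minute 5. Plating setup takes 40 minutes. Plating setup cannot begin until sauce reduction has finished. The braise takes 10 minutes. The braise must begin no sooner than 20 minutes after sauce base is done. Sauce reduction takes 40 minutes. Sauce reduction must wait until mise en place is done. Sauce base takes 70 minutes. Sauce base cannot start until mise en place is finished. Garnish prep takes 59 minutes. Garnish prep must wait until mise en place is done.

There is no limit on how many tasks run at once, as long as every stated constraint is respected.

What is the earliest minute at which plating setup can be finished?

Mise en place cannot begin until its own release at minute 5. It runs from minute 5 to 5 + 35 = minute 40.
Sauce reduction waits on mise en place (finishes minute 40), so it starts at minute 40 and finishes at 40 + 40 = minute 80.
Plating setup waits on sauce reduction (finishes minute 80), so it starts at minute 80 and finishes at 80 + 40 = minute 120.

120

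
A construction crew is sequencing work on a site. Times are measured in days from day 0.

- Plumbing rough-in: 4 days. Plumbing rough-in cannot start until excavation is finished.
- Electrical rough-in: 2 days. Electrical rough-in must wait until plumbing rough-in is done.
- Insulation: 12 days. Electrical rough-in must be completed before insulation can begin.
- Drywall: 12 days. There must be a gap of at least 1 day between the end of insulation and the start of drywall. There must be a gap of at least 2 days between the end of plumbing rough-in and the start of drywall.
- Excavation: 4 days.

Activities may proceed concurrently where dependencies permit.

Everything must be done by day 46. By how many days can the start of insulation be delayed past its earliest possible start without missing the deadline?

11

Excavation has no prerequisites, so it starts at day 0 and finishes at day 4.
Plumbing rough-in waits on excavation (finishes day 4), so it starts at day 4 and finishes at 4 + 4 = day 8.
Electrical rough-in cannot begin until plumbing rough-in (finishes day 8). It runs from day 8 to 8 + 2 = day 10.
Insulation waits on electrical rough-in (finishes day 10), so it starts at day 10 and finishes at 10 + 12 = day 22.

Working backward from the deadline:
Nothing follows drywall; the deadline of day 46 is its only limit. It must start by 46 − 12 = day 34.
Since drywall (must start by day 34, minus 1-day gap → day 33) depends on it, insulation must finish by day 33. Backing off its 12-day duration gives a latest start of day 21.
So insulation can start as early as day 10 and as late as day 21, giving 21 − 10 = 11 days of slack.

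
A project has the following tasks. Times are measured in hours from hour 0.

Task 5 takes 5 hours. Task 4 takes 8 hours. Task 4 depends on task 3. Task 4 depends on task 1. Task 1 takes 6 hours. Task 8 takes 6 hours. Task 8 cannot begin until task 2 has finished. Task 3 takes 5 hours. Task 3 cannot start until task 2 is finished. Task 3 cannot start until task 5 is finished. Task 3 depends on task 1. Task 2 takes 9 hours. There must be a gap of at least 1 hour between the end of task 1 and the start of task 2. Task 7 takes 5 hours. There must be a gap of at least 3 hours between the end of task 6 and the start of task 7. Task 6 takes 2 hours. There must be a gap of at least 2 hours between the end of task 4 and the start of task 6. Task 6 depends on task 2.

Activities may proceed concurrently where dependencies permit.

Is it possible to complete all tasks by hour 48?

Task 5 has no prerequisites, so it starts at hour 0 and finishes at hour 5.
Task 1 has no prerequisites, so it starts at hour 0 and finishes at hour 6.
After task 1 (finishes hour 6, plus 1-hour gap → hour 7), task 2 can start at hour 7 and finishes at hour 16.
After task 2 (finishes hour 16), task 8 can start at hour 16 and finishes at hour 22.
Task 3 has to wait for task 2 (finishes hour 16); task 5 (finishes hour 5); task 1 (finishes hour 6). The latest of these is hour 16, so task 3 runs hour 16 to 16 + 5 = hour 21.
Task 4 has to wait for task 3 (finishes hour 21); task 1 (finishes hour 6). The latest of these is hour 21, so task 4 runs hour 21 to 21 + 8 = hour 29.
Task 6 needs all of task 4 (finishes hour 29, plus 2-hour gap → hour 31); task 2 (finishes hour 16). That puts its earliest start at hour 31; it finishes at 31 + 2 = hour 33.
Task 7 cannot begin until task 6 (finishes hour 33, plus 3-hour gap → hour 36). It runs from hour 36 to 36 + 5 = hour 41.
Every task is finished by hour 41, which is no later than the deadline of 48, so the schedule is feasible.

Yes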